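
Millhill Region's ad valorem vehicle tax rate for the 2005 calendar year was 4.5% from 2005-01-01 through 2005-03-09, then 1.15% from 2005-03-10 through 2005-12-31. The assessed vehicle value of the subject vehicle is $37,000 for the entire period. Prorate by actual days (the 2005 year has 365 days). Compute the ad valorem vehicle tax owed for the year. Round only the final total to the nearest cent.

$656.42

2005-01-01 to 2005-03-09: 68 days at 4.5% → $37,000 × 4.5% × 68/365 = $310.1918
2005-03-10 to 2005-12-31: 297 days at 1.15% → $37,000 × 1.15% × 297/365 = $346.2288
Total = $656.4205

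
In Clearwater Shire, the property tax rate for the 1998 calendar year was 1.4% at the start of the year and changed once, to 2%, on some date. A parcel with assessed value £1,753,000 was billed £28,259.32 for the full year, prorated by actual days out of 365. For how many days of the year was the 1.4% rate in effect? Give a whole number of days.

Let d = days at the first rate; then 365 − d days at the second rate.
£1,753,000 × [1.4%·d + 2%·(365−d)] / 365 = £28,259.32
Solving gives d = 236, so the new rate took effect on 25 Aug 1998.

236 days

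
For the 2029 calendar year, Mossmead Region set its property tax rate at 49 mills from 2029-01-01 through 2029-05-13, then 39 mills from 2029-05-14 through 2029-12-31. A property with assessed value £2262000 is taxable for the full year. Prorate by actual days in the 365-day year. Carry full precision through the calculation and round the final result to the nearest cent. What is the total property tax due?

£96460.36

2029-01-01 to 2029-05-13: 133 days at 49 mills → £2262000 × 4.9% × 133/365 = £40387.5452
2029-05-14 to 2029-12-31: 232 days at 39 mills → £2262000 × 3.9% × 232/365 = £56072.8110
Total = £96460.3562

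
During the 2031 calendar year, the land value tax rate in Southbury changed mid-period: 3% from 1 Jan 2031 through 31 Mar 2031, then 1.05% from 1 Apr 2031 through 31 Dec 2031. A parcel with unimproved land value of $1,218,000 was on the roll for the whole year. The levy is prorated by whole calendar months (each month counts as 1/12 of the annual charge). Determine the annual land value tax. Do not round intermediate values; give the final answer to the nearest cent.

1 Jan – 31 Mar 2031: 3 months at 3% → $1,218,000 × 3% × 3/12 = $9,135.0000
1 Apr – 31 Dec 2031: 9 months at 1.05% → $1,218,000 × 1.05% × 9/12 = $9,591.7500
Total = $18,726.7500

$18,726.75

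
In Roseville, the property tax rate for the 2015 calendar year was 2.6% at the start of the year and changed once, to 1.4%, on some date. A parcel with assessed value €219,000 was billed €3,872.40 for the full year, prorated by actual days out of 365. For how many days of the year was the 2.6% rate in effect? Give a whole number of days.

Let d = days at the first rate; then 365 − d days at the second rate.
€219,000 × [2.6%·d + 1.4%·(365−d)] / 365 = €3,872.40
Solving gives d = 112, so the new rate took effect on April 23, 2015.

112 days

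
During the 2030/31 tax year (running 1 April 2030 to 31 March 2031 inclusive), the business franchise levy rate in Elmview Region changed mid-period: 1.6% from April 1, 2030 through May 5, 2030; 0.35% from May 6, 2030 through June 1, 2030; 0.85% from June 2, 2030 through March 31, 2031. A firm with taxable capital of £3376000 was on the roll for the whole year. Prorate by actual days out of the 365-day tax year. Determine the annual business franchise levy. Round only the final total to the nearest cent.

£29875.29

April 1 – May 5, 2030: 35 days at 1.6% → £3376000 × 1.6% × 35/365 = £5179.6164
May 6 – June 1, 2030: 27 days at 0.35% → £3376000 × 0.35% × 27/365 = £874.0603
June 2, 2030 – March 31, 2031: 303 days at 0.85% → £3376000 × 0.85% × 303/365 = £23821.6110
Total = £29875.2877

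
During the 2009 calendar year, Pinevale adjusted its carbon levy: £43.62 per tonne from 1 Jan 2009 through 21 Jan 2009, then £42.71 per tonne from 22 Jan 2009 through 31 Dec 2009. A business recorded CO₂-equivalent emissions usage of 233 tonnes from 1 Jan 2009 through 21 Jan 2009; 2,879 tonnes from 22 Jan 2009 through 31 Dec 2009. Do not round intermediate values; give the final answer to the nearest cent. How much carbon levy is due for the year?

£133,125.55

1 Jan – 21 Jan 2009: 233 tonnes at £43.62/tonne → £10,163.46
22 Jan – 31 Dec 2009: 2,879 tonnes at £42.71/tonne → £122,962.09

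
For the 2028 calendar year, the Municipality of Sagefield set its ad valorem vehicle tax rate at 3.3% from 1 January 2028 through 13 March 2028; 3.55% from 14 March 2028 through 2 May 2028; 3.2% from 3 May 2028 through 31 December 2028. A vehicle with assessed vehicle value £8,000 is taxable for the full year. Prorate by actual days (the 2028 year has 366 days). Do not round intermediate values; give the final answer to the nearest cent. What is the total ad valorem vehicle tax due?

£261.42

1 January – 13 March 2028: 73 days at 3.3% → £8,000 × 3.3% × 73/366 = £52.6557
14 March – 2 May 2028: 50 days at 3.55% → £8,000 × 3.55% × 50/366 = £38.7978
3 May – 31 December 2028: 243 days at 3.2% → £8,000 × 3.2% × 243/366 = £169.9672
Total = £261.4208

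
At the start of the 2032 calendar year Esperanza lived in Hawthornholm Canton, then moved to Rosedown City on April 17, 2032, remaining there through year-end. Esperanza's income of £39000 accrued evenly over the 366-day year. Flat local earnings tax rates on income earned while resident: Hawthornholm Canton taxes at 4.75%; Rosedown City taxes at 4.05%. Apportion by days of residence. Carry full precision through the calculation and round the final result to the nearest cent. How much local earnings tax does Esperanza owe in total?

£1659.31

Hawthornholm Canton, January 1 – April 16, 2032: 107 days → £39000 × 4.75% × 107/366 = £541.5779
Rosedown City, April 17 – December 31, 2032: 259 days → £39000 × 4.05% × 259/366 = £1117.7336
Total = £1659.3115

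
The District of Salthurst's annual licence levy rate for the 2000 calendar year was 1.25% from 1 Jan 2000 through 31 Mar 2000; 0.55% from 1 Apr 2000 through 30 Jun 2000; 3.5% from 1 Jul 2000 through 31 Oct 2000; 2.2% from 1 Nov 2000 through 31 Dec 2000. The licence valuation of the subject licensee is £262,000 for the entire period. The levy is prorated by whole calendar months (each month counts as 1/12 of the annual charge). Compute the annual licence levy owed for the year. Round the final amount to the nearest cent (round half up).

1 Jan – 31 Mar 2000: 3 months at 1.25% → £262,000 × 1.25% × 3/12 = £818.7500
1 Apr – 30 Jun 2000: 3 months at 0.55% → £262,000 × 0.55% × 3/12 = £360.2500
1 Jul – 31 Oct 2000: 4 months at 3.5% → £262,000 × 3.5% × 4/12 = £3,056.6667
1 Nov – 31 Dec 2000: 2 months at 2.2% → £262,000 × 2.2% × 2/12 = £960.6667
Total = £5,196.3333

£5,196.33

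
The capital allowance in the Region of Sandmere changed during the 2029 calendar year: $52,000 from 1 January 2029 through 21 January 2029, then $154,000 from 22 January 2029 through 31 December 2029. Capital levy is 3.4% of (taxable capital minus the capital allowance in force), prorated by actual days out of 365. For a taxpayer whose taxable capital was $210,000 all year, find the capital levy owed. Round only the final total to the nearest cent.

1 January – 21 January 2029: 21 days, exemption $52,000 → ($210,000 − $52,000) × 3.4% × 21/365 = $309.0740
22 January – 31 December 2029: 344 days, exemption $154,000 → ($210,000 − $154,000) × 3.4% × 344/365 = $1,794.4548
Total = $2,103.5288

$2,103.53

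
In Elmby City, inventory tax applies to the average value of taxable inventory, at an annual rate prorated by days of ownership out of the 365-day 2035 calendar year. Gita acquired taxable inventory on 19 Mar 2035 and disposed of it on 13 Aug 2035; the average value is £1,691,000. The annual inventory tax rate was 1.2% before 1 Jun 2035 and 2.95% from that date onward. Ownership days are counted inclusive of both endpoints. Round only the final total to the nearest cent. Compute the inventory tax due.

19 Mar – 31 May 2035: 74 days at 1.2% → £1,691,000 × 1.2% × 74/365 = £4,113.9945
1 Jun – 13 Aug 2035: 74 days at 2.95% → £1,691,000 × 2.95% × 74/365 = £10,113.5699
Total = £14,227.5644

£14,227.56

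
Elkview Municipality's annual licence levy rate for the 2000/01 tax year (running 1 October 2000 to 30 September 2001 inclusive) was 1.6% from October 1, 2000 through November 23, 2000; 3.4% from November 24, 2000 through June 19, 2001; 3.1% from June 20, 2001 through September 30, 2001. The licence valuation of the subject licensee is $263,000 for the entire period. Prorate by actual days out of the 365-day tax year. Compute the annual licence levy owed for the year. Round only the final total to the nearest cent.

$8,018.98

October 1 – November 23, 2000: 54 days at 1.6% → $263,000 × 1.6% × 54/365 = $622.5534
November 24, 2000 – June 19, 2001: 208 days at 3.4% → $263,000 × 3.4% × 208/365 = $5,095.7151
June 20 – September 30, 2001: 103 days at 3.1% → $263,000 × 3.1% × 103/365 = $2,300.7096
Total = $8,018.9781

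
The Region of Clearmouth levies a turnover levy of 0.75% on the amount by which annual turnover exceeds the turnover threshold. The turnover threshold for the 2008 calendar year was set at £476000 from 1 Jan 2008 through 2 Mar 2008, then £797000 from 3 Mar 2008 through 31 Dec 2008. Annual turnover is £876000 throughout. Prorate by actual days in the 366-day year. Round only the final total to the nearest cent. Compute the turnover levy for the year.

£1000.33

1 Jan – 2 Mar 2008: 62 days, exemption £476000 → (£876000 − £476000) × 0.75% × 62/366 = £508.1967
3 Mar – 31 Dec 2008: 304 days, exemption £797000 → (£876000 − £797000) × 0.75% × 304/366 = £492.1311
Total = £1000.3279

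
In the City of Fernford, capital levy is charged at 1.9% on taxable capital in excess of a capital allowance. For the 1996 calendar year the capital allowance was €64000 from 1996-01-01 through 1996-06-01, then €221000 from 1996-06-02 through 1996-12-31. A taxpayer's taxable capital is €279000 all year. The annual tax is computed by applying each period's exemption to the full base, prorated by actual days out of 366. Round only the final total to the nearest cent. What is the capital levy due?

1996-01-01 to 1996-06-01: 153 days, exemption €64000 → (€279000 − €64000) × 1.9% × 153/366 = €1707.6639
1996-06-02 to 1996-12-31: 213 days, exemption €221000 → (€279000 − €221000) × 1.9% × 213/366 = €641.3279
Total = €2348.9918

€2348.99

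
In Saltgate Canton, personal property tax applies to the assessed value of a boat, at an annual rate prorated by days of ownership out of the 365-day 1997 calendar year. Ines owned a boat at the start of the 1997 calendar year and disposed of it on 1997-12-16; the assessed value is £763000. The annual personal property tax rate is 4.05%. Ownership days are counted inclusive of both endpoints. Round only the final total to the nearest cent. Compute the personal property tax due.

£29631.58

Days held (1997-01-01 to 1997-12-16): 350 out of 365
Tax = £763000 × 4.05% × 350/365 = £29631.5753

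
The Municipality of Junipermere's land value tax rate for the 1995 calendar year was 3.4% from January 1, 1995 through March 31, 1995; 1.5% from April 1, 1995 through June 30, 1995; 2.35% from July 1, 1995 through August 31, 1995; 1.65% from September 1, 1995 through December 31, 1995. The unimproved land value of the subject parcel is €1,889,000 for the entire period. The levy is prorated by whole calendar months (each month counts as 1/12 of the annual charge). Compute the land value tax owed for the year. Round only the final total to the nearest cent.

January 1 – March 31, 1995: 3 months at 3.4% → €1,889,000 × 3.4% × 3/12 = €16,056.5000
April 1 – June 30, 1995: 3 months at 1.5% → €1,889,000 × 1.5% × 3/12 = €7,083.7500
July 1 – August 31, 1995: 2 months at 2.35% → €1,889,000 × 2.35% × 2/12 = €7,398.5833
September 1 – December 31, 1995: 4 months at 1.65% → €1,889,000 × 1.65% × 4/12 = €10,389.5000
Total = €40,928.3333

€40,928.33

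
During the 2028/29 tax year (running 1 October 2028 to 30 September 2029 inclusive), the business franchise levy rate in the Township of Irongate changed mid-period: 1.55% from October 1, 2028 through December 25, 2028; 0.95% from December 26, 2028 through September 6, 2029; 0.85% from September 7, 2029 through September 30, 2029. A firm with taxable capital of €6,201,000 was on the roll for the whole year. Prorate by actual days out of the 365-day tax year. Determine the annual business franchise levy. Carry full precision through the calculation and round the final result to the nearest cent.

October 1 – December 25, 2028: 86 days at 1.55% → €6,201,000 × 1.55% × 86/365 = €22,646.3918
December 26, 2028 – September 6, 2029: 255 days at 0.95% → €6,201,000 × 0.95% × 255/365 = €41,155.9521
September 7 – September 30, 2029: 24 days at 0.85% → €6,201,000 × 0.85% × 24/365 = €3,465.7644
Total = €67,268.1082

€67,268.11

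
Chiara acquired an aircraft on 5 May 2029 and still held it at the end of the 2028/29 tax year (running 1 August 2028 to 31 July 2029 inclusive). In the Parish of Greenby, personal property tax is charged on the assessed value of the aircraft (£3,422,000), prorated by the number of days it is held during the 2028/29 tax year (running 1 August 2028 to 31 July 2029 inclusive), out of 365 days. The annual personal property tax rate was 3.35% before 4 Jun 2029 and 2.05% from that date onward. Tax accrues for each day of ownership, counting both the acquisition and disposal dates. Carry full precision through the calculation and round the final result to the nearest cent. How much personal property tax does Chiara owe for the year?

5 May – 3 Jun 2029: 30 days at 3.35% → £3,422,000 × 3.35% × 30/365 = £9,422.2192
4 Jun – 31 Jul 2029: 58 days at 2.05% → £3,422,000 × 2.05% × 58/365 = £11,147.2822
Total = £20,569.5014

£20,569.50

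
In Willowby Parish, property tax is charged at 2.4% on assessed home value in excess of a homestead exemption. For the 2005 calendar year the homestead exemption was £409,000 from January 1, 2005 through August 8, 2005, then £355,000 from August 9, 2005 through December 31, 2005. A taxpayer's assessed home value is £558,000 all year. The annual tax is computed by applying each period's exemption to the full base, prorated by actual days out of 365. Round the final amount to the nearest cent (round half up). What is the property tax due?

January 1 – August 8, 2005: 220 days, exemption £409,000 → (£558,000 − £409,000) × 2.4% × 220/365 = £2,155.3973
August 9 – December 31, 2005: 145 days, exemption £355,000 → (£558,000 − £355,000) × 2.4% × 145/365 = £1,935.4521
Total = £4,090.8493

£4,090.85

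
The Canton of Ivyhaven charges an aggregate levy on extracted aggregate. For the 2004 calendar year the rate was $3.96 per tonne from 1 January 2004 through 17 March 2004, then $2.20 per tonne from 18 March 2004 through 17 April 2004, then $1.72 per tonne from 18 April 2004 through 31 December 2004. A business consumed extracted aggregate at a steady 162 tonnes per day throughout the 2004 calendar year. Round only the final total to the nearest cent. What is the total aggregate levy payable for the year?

1 January – 17 March 2004: 77 days × 162 tonnes/day = 12,474 tonnes at $3.96/tonne → $49,397.04
18 March – 17 April 2004: 31 days × 162 tonnes/day = 5,022 tonnes at $2.20/tonne → $11,048.40
18 April – 31 December 2004: 258 days × 162 tonnes/day = 41,796 tonnes at $1.72/tonne → $71,889.12

$132,334.56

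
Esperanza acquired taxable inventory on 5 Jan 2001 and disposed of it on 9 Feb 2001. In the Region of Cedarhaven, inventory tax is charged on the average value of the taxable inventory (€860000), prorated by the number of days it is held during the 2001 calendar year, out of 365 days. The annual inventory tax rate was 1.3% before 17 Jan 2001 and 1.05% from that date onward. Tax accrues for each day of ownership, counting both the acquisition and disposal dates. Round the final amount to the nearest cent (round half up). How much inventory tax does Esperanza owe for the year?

5 Jan – 16 Jan 2001: 12 days at 1.3% → €860000 × 1.3% × 12/365 = €367.5616
17 Jan – 9 Feb 2001: 24 days at 1.05% → €860000 × 1.05% × 24/365 = €593.7534
Total = €961.3151

€961.32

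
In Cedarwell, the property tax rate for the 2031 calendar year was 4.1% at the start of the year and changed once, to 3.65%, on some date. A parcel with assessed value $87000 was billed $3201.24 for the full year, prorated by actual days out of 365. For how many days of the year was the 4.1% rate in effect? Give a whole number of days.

24 days

Let d = days at the first rate; then 365 − d days at the second rate.
$87000 × [4.1%·d + 3.65%·(365−d)] / 365 = $3201.24
Solving gives d = 24, so the new rate took effect on 25 January 2031.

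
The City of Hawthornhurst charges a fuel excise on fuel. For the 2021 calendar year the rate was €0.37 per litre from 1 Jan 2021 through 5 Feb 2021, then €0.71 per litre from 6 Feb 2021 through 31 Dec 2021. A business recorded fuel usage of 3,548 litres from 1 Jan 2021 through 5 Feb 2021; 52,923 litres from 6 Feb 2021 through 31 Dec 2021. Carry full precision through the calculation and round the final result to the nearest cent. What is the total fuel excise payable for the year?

1 Jan – 5 Feb 2021: 3,548 litres at €0.37/litre → €1,312.76
6 Feb – 31 Dec 2021: 52,923 litres at €0.71/litre → €37,575.33

€38,888.09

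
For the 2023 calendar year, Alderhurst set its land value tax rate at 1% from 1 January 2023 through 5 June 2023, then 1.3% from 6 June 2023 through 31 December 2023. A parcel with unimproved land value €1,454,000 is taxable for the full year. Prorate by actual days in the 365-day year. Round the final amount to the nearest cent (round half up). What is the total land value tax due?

1 January – 5 June 2023: 156 days at 1% → €1,454,000 × 1% × 156/365 = €6,214.3562
6 June – 31 December 2023: 209 days at 1.3% → €1,454,000 × 1.3% × 209/365 = €10,823.3370
Total = €17,037.6932

€17,037.69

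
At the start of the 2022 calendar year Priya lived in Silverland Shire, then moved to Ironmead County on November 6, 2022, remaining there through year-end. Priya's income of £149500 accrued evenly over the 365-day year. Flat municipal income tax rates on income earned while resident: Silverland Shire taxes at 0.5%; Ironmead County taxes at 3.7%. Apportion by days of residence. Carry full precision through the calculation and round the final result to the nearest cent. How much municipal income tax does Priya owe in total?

Silverland Shire, January 1 – November 5, 2022: 309 days → £149500 × 0.5% × 309/365 = £632.8151
Ironmead County, November 6 – December 31, 2022: 56 days → £149500 × 3.7% × 56/365 = £848.6685
Total = £1481.4836

£1481.48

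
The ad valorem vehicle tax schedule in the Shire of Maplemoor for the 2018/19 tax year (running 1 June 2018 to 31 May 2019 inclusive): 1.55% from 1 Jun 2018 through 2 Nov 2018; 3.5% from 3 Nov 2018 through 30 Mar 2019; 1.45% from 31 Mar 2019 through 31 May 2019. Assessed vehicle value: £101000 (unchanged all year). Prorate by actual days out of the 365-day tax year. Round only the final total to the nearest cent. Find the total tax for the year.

£2346.94

1 Jun – 2 Nov 2018: 155 days at 1.55% → £101000 × 1.55% × 155/365 = £664.8014
3 Nov 2018 – 30 Mar 2019: 148 days at 3.5% → £101000 × 3.5% × 148/365 = £1433.3699
31 Mar – 31 May 2019: 62 days at 1.45% → £101000 × 1.45% × 62/365 = £248.7644
Total = £2346.9356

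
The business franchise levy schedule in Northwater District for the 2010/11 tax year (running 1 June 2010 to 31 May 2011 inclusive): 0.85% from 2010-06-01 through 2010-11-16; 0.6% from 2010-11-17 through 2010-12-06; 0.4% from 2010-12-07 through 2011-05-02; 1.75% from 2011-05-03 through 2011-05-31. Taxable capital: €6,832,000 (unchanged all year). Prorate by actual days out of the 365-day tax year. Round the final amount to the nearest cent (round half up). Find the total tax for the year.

2010-06-01 to 2010-11-16: 169 days at 0.85% → €6,832,000 × 0.85% × 169/365 = €26,888.1315
2010-11-17 to 2010-12-06: 20 days at 0.6% → €6,832,000 × 0.6% × 20/365 = €2,246.1370
2010-12-07 to 2011-05-02: 147 days at 0.4% → €6,832,000 × 0.4% × 147/365 = €11,006.0712
2011-05-03 to 2011-05-31: 29 days at 1.75% → €6,832,000 × 1.75% × 29/365 = €9,499.2877
Total = €49,639.6274

€49,639.63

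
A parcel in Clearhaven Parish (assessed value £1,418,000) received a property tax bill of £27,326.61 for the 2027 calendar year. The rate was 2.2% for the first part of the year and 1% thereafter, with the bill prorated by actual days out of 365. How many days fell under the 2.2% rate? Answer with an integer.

282 days

Let d = days at the first rate; then 365 − d days at the second rate.
£1,418,000 × [2.2%·d + 1%·(365−d)] / 365 = £27,326.61
Solving gives d = 282, so the new rate took effect on October 10, 2027.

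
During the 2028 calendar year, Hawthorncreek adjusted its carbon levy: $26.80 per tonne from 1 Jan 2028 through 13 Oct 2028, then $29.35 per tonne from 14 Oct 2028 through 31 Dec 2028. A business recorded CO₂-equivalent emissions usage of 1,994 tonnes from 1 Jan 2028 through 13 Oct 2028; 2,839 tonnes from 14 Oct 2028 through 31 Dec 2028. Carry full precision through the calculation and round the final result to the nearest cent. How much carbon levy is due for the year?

1 Jan – 13 Oct 2028: 1,994 tonnes at $26.80/tonne → $53439.20
14 Oct – 31 Dec 2028: 2,839 tonnes at $29.35/tonne → $83324.65

$136763.85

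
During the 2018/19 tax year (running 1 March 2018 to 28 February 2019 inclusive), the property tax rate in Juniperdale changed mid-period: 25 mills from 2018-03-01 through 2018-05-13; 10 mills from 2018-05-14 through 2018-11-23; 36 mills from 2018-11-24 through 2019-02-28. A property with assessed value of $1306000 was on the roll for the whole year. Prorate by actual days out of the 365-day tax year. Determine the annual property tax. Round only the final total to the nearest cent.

2018-03-01 to 2018-05-13: 74 days at 25 mills → $1306000 × 2.5% × 74/365 = $6619.4521
2018-05-14 to 2018-11-23: 194 days at 10 mills → $1306000 × 1% × 194/365 = $6941.4795
2018-11-24 to 2019-02-28: 97 days at 36 mills → $1306000 × 3.6% × 97/365 = $12494.6630
Total = $26055.5945

$26055.59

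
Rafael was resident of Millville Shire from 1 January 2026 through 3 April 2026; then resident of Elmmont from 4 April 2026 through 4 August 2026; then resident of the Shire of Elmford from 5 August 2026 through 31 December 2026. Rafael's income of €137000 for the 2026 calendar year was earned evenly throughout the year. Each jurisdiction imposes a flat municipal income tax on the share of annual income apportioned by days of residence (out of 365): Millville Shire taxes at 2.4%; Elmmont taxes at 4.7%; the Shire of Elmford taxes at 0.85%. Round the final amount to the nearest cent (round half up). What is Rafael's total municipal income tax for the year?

€3482.99

Millville Shire, 1 January – 3 April 2026: 93 days → €137000 × 2.4% × 93/365 = €837.7644
Elmmont, 4 April – 4 August 2026: 123 days → €137000 × 4.7% × 123/365 = €2169.8548
The Shire of Elmford, 5 August – 31 December 2026: 149 days → €137000 × 0.85% × 149/365 = €475.3712
Total = €3482.9904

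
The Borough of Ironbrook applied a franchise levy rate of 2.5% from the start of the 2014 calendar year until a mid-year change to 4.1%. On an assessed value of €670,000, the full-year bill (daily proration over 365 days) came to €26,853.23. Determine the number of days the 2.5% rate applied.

21 days

Let d = days at the first rate; then 365 − d days at the second rate.
€670,000 × [2.5%·d + 4.1%·(365−d)] / 365 = €26,853.23
Solving gives d = 21, so the new rate took effect on January 22, 2014.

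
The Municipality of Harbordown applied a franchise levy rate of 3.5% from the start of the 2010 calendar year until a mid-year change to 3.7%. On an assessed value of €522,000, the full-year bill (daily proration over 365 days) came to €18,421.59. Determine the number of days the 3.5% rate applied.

Let d = days at the first rate; then 365 − d days at the second rate.
€522,000 × [3.5%·d + 3.7%·(365−d)] / 365 = €18,421.59
Solving gives d = 312, so the new rate took effect on 9 Nov 2010.

312 days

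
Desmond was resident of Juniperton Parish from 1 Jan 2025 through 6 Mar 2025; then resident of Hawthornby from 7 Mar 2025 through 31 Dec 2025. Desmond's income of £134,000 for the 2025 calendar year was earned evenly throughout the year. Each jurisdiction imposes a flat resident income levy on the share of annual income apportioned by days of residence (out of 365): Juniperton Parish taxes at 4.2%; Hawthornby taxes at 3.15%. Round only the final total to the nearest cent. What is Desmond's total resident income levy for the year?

£4,471.56

Juniperton Parish, 1 Jan – 6 Mar 2025: 65 days → £134,000 × 4.2% × 65/365 = £1,002.2466
Hawthornby, 7 Mar – 31 Dec 2025: 300 days → £134,000 × 3.15% × 300/365 = £3,469.3151
Total = £4,471.5616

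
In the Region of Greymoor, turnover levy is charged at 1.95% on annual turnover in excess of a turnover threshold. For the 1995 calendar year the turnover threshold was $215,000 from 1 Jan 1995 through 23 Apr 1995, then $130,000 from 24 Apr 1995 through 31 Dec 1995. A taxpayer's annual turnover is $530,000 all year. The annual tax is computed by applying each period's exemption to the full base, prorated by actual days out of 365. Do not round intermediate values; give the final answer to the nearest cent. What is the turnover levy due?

1 Jan – 23 Apr 1995: 113 days, exemption $215,000 → ($530,000 − $215,000) × 1.95% × 113/365 = $1,901.6507
24 Apr – 31 Dec 1995: 252 days, exemption $130,000 → ($530,000 − $130,000) × 1.95% × 252/365 = $5,385.2055
Total = $7,286.8562

$7,286.86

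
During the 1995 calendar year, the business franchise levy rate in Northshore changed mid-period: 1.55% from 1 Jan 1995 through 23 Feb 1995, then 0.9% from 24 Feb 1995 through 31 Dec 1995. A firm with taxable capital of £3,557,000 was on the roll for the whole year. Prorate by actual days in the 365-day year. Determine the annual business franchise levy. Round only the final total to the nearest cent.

£35,433.57

1 Jan – 23 Feb 1995: 54 days at 1.55% → £3,557,000 × 1.55% × 54/365 = £8,156.7370
24 Feb – 31 Dec 1995: 311 days at 0.9% → £3,557,000 × 0.9% × 311/365 = £27,276.8301
Total = £35,433.5671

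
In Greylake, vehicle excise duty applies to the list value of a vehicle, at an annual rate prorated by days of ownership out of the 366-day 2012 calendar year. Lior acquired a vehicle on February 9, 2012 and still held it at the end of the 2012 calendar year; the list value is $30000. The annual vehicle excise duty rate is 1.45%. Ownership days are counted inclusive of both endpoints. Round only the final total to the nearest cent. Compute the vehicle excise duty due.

$388.65

Days held (February 9 – December 31, 2012): 327 out of 366
Tax = $30000 × 1.45% × 327/366 = $388.6475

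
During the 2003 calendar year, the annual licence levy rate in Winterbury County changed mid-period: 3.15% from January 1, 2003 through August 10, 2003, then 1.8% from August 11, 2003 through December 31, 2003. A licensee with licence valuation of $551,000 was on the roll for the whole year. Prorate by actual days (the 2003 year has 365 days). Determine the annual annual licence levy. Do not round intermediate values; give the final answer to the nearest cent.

January 1 – August 10, 2003: 222 days at 3.15% → $551,000 × 3.15% × 222/365 = $10,556.5562
August 11 – December 31, 2003: 143 days at 1.8% → $551,000 × 1.8% × 143/365 = $3,885.6822
Total = $14,442.2384

$14,442.24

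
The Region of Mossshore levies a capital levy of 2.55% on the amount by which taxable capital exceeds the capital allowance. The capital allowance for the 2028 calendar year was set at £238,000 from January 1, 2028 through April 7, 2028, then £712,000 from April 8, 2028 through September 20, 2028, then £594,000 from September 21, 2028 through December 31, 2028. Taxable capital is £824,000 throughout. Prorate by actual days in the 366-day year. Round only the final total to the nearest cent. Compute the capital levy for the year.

£6,930.98

January 1 – April 7, 2028: 98 days, exemption £238,000 → (£824,000 − £238,000) × 2.55% × 98/366 = £4,001.1311
April 8 – September 20, 2028: 166 days, exemption £712,000 → (£824,000 − £712,000) × 2.55% × 166/366 = £1,295.3443
September 21 – December 31, 2028: 102 days, exemption £594,000 → (£824,000 − £594,000) × 2.55% × 102/366 = £1,634.5082
Total = £6,930.9836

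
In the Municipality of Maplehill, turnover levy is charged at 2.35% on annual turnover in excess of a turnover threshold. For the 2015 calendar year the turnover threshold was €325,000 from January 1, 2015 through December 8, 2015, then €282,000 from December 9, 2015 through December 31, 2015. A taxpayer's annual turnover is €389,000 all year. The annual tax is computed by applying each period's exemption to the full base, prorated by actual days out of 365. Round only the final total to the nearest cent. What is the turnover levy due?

€1,567.68

January 1 – December 8, 2015: 342 days, exemption €325,000 → (€389,000 − €325,000) × 2.35% × 342/365 = €1,409.2274
December 9 – December 31, 2015: 23 days, exemption €282,000 → (€389,000 − €282,000) × 2.35% × 23/365 = €158.4479
Total = €1,567.6753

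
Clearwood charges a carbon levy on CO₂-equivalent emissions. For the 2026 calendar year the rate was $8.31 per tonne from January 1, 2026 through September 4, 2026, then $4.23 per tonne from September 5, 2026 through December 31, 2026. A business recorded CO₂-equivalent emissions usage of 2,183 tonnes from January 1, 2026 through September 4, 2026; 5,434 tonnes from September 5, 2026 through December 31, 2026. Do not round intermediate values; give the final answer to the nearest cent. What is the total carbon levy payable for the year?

January 1 – September 4, 2026: 2,183 tonnes at $8.31/tonne → $18140.73
September 5 – December 31, 2026: 5,434 tonnes at $4.23/tonne → $22985.82

$41126.55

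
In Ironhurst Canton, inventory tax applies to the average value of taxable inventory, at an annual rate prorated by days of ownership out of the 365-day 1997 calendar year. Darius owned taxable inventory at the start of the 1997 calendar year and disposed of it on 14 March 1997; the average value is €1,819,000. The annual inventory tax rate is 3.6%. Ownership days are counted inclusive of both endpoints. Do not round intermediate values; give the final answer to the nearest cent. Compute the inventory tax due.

Days held (1 January – 14 March 1997): 73 out of 365
Tax = €1,819,000 × 3.6% × 73/365 = €13,096.8000

€13,096.80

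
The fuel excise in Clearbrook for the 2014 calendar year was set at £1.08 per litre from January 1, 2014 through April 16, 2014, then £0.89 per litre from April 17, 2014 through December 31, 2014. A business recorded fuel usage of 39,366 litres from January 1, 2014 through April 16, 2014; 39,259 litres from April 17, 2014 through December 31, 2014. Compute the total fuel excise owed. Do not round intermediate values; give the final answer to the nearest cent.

£77,455.79

January 1 – April 16, 2014: 39,366 litres at £1.08/litre → £42,515.28
April 17 – December 31, 2014: 39,259 litres at £0.89/litre → £34,940.51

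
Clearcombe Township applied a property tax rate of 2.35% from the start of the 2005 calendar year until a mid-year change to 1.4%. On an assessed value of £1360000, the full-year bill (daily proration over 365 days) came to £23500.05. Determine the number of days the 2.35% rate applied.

Let d = days at the first rate; then 365 − d days at the second rate.
£1360000 × [2.35%·d + 1.4%·(365−d)] / 365 = £23500.05
Solving gives d = 126, so the new rate took effect on 7 May 2005.

126 days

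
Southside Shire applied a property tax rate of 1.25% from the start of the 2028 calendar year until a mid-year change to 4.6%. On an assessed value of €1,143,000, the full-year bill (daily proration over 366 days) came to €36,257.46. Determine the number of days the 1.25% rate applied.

156 days

Let d = days at the first rate; then 366 − d days at the second rate.
€1,143,000 × [1.25%·d + 4.6%·(366−d)] / 366 = €36,257.46
Solving gives d = 156, so the new rate took effect on 5 Jun 2028.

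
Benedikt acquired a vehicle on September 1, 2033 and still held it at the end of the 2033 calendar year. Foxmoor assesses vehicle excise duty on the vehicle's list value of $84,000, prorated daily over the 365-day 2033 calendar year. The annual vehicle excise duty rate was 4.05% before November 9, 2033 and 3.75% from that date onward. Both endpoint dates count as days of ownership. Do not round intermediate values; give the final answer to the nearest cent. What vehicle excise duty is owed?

$1,100.52

September 1 – November 8, 2033: 69 days at 4.05% → $84,000 × 4.05% × 69/365 = $643.1178
November 9 – December 31, 2033: 53 days at 3.75% → $84,000 × 3.75% × 53/365 = $457.3973
Total = $1,100.5151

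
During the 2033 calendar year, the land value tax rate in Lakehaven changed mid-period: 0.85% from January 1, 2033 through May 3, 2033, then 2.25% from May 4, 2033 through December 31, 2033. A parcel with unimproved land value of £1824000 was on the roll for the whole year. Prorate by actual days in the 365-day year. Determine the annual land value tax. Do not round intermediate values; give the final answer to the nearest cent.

£32434.72

January 1 – May 3, 2033: 123 days at 0.85% → £1824000 × 0.85% × 123/365 = £5224.6356
May 4 – December 31, 2033: 242 days at 2.25% → £1824000 × 2.25% × 242/365 = £27210.0822
Total = £32434.7178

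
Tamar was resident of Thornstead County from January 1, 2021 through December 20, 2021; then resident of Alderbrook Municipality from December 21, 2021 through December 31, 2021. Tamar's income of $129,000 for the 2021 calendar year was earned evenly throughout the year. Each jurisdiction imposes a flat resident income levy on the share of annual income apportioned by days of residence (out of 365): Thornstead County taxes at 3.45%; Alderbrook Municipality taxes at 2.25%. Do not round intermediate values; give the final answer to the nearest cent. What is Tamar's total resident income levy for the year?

Thornstead County, January 1 – December 20, 2021: 354 days → $129,000 × 3.45% × 354/365 = $4,316.3753
Alderbrook Municipality, December 21 – December 31, 2021: 11 days → $129,000 × 2.25% × 11/365 = $87.4726
Total = $4,403.8479

$4,403.85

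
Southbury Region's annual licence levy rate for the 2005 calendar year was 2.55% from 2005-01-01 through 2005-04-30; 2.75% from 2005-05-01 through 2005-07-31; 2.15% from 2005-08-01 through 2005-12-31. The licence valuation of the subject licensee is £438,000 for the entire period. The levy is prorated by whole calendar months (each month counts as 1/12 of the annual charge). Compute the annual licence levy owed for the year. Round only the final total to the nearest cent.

2005-01-01 to 2005-04-30: 4 months at 2.55% → £438,000 × 2.55% × 4/12 = £3,723.0000
2005-05-01 to 2005-07-31: 3 months at 2.75% → £438,000 × 2.75% × 3/12 = £3,011.2500
2005-08-01 to 2005-12-31: 5 months at 2.15% → £438,000 × 2.15% × 5/12 = £3,923.7500
Total = £10,658.0000

£10,658.00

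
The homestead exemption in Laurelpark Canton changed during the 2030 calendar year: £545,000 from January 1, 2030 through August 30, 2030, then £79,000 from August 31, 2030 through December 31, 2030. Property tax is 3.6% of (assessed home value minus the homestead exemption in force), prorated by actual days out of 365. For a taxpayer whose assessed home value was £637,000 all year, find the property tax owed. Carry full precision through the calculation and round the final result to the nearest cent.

January 1 – August 30, 2030: 242 days, exemption £545,000 → (£637,000 − £545,000) × 3.6% × 242/365 = £2,195.9014
August 31 – December 31, 2030: 123 days, exemption £79,000 → (£637,000 − £79,000) × 3.6% × 123/365 = £6,769.3808
Total = £8,965.2822

£8,965.28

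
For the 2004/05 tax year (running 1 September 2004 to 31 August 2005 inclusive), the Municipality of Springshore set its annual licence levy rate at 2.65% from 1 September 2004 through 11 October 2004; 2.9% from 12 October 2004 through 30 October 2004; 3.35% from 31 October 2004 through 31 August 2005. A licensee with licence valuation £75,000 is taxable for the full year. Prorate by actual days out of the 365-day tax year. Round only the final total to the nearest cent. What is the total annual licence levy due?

£2,435.96

1 September – 11 October 2004: 41 days at 2.65% → £75,000 × 2.65% × 41/365 = £223.2534
12 October – 30 October 2004: 19 days at 2.9% → £75,000 × 2.9% × 19/365 = £113.2192
31 October 2004 – 31 August 2005: 305 days at 3.35% → £75,000 × 3.35% × 305/365 = £2,099.4863
Total = £2,435.9589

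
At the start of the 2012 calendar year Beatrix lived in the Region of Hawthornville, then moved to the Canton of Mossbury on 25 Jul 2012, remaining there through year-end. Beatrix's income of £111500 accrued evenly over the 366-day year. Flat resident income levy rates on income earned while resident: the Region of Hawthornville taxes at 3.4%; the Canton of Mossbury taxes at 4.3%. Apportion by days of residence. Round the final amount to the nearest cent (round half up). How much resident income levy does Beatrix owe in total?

The Region of Hawthornville, 1 Jan – 24 Jul 2012: 206 days → £111500 × 3.4% × 206/366 = £2133.7322
The Canton of Mossbury, 25 Jul – 31 Dec 2012: 160 days → £111500 × 4.3% × 160/366 = £2095.9563
Total = £4229.6885

£4229.69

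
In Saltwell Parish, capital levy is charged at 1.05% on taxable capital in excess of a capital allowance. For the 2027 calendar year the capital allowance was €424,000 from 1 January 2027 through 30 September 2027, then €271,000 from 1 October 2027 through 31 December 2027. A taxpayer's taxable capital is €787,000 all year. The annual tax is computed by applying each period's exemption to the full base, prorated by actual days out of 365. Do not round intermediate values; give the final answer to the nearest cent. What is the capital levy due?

€4,216.43

1 January – 30 September 2027: 273 days, exemption €424,000 → (€787,000 − €424,000) × 1.05% × 273/365 = €2,850.7932
1 October – 31 December 2027: 92 days, exemption €271,000 → (€787,000 − €271,000) × 1.05% × 92/365 = €1,365.6329
Total = €4,216.4260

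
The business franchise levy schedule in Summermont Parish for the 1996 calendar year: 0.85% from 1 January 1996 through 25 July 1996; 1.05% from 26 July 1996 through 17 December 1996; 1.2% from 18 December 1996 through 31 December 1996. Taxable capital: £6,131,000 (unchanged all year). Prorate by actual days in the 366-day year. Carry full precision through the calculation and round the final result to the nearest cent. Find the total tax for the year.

£57,792.21

1 January – 25 July 1996: 207 days at 0.85% → £6,131,000 × 0.85% × 207/366 = £29,474.0287
26 July – 17 December 1996: 145 days at 1.05% → £6,131,000 × 1.05% × 145/366 = £25,503.9549
18 December – 31 December 1996: 14 days at 1.2% → £6,131,000 × 1.2% × 14/366 = £2,814.2295
Total = £57,792.2131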